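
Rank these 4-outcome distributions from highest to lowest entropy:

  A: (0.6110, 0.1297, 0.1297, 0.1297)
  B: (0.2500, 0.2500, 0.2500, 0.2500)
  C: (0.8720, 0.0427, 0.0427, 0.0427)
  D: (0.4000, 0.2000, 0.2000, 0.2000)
B > D > A > C

Key insight: Entropy is maximized by uniform distributions and minimized by concentrated distributions.

Entropies:
  H(A) = 1.5807 bits
  H(B) = 2.0000 bits
  H(C) = 0.7548 bits
  H(D) = 1.9219 bits

Ranking: B > D > A > C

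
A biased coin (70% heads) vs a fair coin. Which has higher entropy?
Fair coin

The fair coin is uniform (p=0.5), maximizing binary entropy at 1 bit. The biased coin has H(0.70) ≈ 0.881 bits — its outcome is more predictable, so its entropy is lower.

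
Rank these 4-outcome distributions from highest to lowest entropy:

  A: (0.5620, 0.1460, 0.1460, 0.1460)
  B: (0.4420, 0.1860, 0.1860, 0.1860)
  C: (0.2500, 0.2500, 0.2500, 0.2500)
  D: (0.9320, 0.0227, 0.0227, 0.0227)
C > B > A > D

Key insight: Entropy is maximized by uniform distributions and minimized by concentrated distributions.

Entropies:
  H(A) = 1.6831 bits
  H(B) = 1.8747 bits
  H(C) = 2.0000 bits
  H(D) = 0.4662 bits

Ranking: C > B > A > D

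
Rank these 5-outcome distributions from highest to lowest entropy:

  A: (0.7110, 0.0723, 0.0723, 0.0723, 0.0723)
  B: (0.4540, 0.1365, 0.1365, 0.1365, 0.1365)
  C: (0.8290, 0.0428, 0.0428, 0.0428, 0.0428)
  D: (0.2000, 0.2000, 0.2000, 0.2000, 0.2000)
D > B > A > C

Key insight: Entropy is maximized by uniform distributions and minimized by concentrated distributions.

Entropies:
  H(A) = 1.4454 bits
  H(B) = 2.0859 bits
  H(C) = 1.0020 bits
  H(D) = 2.3219 bits

Ranking: D > B > A > C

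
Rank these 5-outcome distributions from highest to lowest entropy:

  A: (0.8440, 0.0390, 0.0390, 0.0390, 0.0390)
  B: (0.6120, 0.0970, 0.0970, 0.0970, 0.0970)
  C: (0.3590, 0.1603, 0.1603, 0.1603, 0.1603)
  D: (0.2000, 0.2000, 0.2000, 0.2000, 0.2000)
D > C > B > A

Key insight: Entropy is maximized by uniform distributions and minimized by concentrated distributions.

Entropies:
  H(A) = 0.9367 bits
  H(B) = 1.7395 bits
  H(C) = 2.2238 bits
  H(D) = 2.3219 bits

Ranking: D > C > B > A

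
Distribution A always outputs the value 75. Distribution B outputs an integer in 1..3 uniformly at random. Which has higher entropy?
B

A is deterministic, so H(A) = 0. B is uniform over 3 outcomes, so H(B) = log₂(3) = 1.585 bits. Any distribution with genuine randomness has higher entropy than a deterministic one.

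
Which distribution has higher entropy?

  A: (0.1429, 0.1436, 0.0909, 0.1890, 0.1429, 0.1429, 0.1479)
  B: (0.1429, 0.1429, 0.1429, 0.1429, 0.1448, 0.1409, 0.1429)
B

Both distributions are close to uniform, making this a harder comparison.

H(A) = 2.7818 bits
H(B) = 2.8073 bits

The distribution closer to uniform has higher entropy.
Answer: B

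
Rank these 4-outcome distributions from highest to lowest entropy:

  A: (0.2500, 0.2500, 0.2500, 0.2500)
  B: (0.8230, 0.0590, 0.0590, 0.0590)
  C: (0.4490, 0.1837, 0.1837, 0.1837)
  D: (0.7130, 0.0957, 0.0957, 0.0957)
A > C > D > B

Key insight: Entropy is maximized by uniform distributions and minimized by concentrated distributions.

Entropies:
  H(A) = 2.0000 bits
  H(B) = 0.9540 bits
  H(C) = 1.8658 bits
  H(D) = 1.3197 bits

Ranking: A > C > D > B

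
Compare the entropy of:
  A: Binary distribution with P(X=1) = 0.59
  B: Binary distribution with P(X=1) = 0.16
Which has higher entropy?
A

For binary distributions, entropy is maximized at p=0.5 and decreases as p moves toward 0 or 1.

H(A) = H(0.59) = 0.9765 bits
H(B) = H(0.16) = 0.6343 bits

Distribution A (p=0.59) is closer to uniform (p=0.5), so it has higher entropy.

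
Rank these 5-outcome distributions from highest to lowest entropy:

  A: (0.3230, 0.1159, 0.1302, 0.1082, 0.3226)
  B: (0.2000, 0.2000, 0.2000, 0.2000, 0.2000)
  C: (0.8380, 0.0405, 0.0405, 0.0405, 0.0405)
B > A > C

Key insight: Entropy is maximized by uniform distributions and minimized by concentrated distributions.

- Uniform distributions have maximum entropy log₂(5) = 2.3219 bits
- The more "peaked" or concentrated a distribution, the lower its entropy

Entropies:
  H(A) = 2.1436 bits
  H(B) = 2.3219 bits
  H(C) = 0.9631 bits

Ranking: B > A > C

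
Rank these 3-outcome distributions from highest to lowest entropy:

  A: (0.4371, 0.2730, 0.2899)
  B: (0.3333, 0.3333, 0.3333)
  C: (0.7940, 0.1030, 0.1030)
B > A > C

Key insight: Entropy is maximized by uniform distributions and minimized by concentrated distributions.

- Uniform distributions have maximum entropy log₂(3) = 1.5850 bits
- The more "peaked" or concentrated a distribution, the lower its entropy

Entropies:
  H(A) = 1.5511 bits
  H(B) = 1.5850 bits
  H(C) = 0.9398 bits

Ranking: B > A > C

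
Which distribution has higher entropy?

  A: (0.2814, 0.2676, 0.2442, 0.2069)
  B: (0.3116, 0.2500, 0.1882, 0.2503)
A

Both distributions are close to uniform, making this a harder comparison.

H(A) = 1.9906 bits
H(B) = 1.9778 bits

The distribution closer to uniform has higher entropy.
Answer: A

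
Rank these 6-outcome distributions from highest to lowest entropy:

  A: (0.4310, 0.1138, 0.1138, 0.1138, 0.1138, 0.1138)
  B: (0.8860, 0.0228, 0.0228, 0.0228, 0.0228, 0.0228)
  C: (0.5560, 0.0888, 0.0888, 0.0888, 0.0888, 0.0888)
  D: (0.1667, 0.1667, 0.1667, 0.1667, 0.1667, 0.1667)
D > A > C > B

Key insight: Entropy is maximized by uniform distributions and minimized by concentrated distributions.

Entropies:
  H(A) = 2.3074 bits
  H(B) = 0.7766 bits
  H(C) = 2.0219 bits
  H(D) = 2.5850 bits

Ranking: D > A > C > B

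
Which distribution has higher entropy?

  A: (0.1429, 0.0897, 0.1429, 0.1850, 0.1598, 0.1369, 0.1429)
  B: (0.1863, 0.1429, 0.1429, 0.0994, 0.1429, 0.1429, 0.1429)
B

Both distributions are close to uniform, making this a harder comparison.

H(A) = 2.7811 bits
H(B) = 2.7880 bits

The distribution closer to uniform has higher entropy.
Answer: B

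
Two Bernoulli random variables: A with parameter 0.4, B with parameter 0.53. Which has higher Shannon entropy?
B

For binary distributions, entropy is maximized at p=0.5 and decreases as p moves toward 0 or 1.

H(A) = H(0.4) = 0.9710 bits
H(B) = H(0.53) = 0.9974 bits

Distribution B (p=0.53) is closer to uniform (p=0.5), so it has higher entropy.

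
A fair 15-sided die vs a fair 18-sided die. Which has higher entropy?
18-sided die

Both are uniform distributions; for uniform over n outcomes, H = log₂(n). H(15-sided) = log₂(15) = 3.907 bits and H(18-sided) = log₂(18) = 4.170 bits. More outcomes in a uniform distribution means higher entropy.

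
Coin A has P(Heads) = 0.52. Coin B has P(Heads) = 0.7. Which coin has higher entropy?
A

For binary distributions, entropy is maximized at p=0.5 and decreases as p moves toward 0 or 1.

H(A) = H(0.52) = 0.9988 bits
H(B) = H(0.7) = 0.8813 bits

Distribution A (p=0.52) is closer to uniform (p=0.5), so it has higher entropy.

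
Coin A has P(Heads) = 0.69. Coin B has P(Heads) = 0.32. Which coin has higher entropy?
B

For binary distributions, entropy is maximized at p=0.5 and decreases as p moves toward 0 or 1.

H(A) = H(0.69) = 0.8932 bits
H(B) = H(0.32) = 0.9044 bits

Distribution B (p=0.32) is closer to uniform (p=0.5), so it has higher entropy.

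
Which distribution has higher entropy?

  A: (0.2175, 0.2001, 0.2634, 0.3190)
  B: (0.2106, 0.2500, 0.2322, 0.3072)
B

Both distributions are close to uniform, making this a harder comparison.

H(A) = 1.9760 bits
H(B) = 1.9856 bits

The distribution closer to uniform has higher entropy.
Answer: B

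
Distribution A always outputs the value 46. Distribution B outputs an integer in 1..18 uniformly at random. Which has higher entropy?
B

A is deterministic, so H(A) = 0. B is uniform over 18 outcomes, so H(B) = log₂(18) = 4.170 bits. Any distribution with genuine randomness has higher entropy than a deterministic one.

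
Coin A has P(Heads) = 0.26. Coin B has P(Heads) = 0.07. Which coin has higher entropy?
A

For binary distributions, entropy is maximized at p=0.5 and decreases as p moves toward 0 or 1.

H(A) = H(0.26) = 0.8267 bits
H(B) = H(0.07) = 0.3659 bits

Distribution A (p=0.26) is closer to uniform (p=0.5), so it has higher entropy.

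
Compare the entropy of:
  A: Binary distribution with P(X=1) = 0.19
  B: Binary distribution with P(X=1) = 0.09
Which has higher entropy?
A

For binary distributions, entropy is maximized at p=0.5 and decreases as p moves toward 0 or 1.

H(A) = H(0.19) = 0.7015 bits
H(B) = H(0.09) = 0.4365 bits

Distribution A (p=0.19) is closer to uniform (p=0.5), so it has higher entropy.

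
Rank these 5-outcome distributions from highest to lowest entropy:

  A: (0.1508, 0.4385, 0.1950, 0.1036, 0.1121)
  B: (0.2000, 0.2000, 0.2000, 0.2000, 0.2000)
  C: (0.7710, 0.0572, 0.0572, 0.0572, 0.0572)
B > A > C

Key insight: Entropy is maximized by uniform distributions and minimized by concentrated distributions.

- Uniform distributions have maximum entropy log₂(5) = 2.3219 bits
- The more "peaked" or concentrated a distribution, the lower its entropy

Entropies:
  H(A) = 2.0858 bits
  H(B) = 2.3219 bits
  H(C) = 1.2343 bits

Ranking: B > A > C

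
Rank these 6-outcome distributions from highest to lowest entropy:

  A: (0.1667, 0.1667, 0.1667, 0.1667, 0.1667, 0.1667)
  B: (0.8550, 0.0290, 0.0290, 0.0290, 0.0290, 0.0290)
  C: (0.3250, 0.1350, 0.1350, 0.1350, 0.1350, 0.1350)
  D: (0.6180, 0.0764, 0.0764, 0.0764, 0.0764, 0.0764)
A > C > D > B

Key insight: Entropy is maximized by uniform distributions and minimized by concentrated distributions.

Entropies:
  H(A) = 2.5850 bits
  H(B) = 0.9339 bits
  H(C) = 2.4770 bits
  H(D) = 1.8464 bits

Ranking: A > C > D > B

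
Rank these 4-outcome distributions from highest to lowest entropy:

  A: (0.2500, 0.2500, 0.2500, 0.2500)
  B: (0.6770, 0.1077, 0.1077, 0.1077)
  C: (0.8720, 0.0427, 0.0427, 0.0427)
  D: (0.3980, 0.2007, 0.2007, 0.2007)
A > D > B > C

Key insight: Entropy is maximized by uniform distributions and minimized by concentrated distributions.

Entropies:
  H(A) = 2.0000 bits
  H(B) = 1.4196 bits
  H(C) = 0.7548 bits
  H(D) = 1.9239 bits

Ranking: A > D > B > C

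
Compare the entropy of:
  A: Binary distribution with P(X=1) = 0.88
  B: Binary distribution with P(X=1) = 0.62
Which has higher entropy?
B

For binary distributions, entropy is maximized at p=0.5 and decreases as p moves toward 0 or 1.

H(A) = H(0.88) = 0.5294 bits
H(B) = H(0.62) = 0.9580 bits

Distribution B (p=0.62) is closer to uniform (p=0.5), so it has higher entropy.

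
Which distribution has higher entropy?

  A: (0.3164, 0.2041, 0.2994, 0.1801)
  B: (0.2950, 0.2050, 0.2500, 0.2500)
B

Both distributions are close to uniform, making this a harder comparison.

H(A) = 1.9595 bits
H(B) = 1.9883 bits

The distribution closer to uniform has higher entropy.
Answer: B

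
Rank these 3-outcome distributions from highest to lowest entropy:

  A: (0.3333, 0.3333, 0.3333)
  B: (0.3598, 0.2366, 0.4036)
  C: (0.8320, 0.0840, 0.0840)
A > B > C

Key insight: Entropy is maximized by uniform distributions and minimized by concentrated distributions.

- Uniform distributions have maximum entropy log₂(3) = 1.5850 bits
- The more "peaked" or concentrated a distribution, the lower its entropy

Entropies:
  H(A) = 1.5850 bits
  H(B) = 1.5509 bits
  H(C) = 0.8211 bits

Ranking: A > B > C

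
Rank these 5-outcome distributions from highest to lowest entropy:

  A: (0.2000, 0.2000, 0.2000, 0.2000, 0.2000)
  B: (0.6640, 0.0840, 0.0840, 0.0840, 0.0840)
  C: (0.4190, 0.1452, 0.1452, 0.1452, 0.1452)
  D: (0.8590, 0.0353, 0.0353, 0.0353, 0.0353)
A > C > B > D

Key insight: Entropy is maximized by uniform distributions and minimized by concentrated distributions.

Entropies:
  H(A) = 2.3219 bits
  H(B) = 1.5929 bits
  H(C) = 2.1430 bits
  H(D) = 0.8689 bits

Ranking: A > C > B > D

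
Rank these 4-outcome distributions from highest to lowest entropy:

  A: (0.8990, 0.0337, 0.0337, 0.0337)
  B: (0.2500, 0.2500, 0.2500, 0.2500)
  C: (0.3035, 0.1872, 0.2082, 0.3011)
B > C > A

Key insight: Entropy is maximized by uniform distributions and minimized by concentrated distributions.

- Uniform distributions have maximum entropy log₂(4) = 2.0000 bits
- The more "peaked" or concentrated a distribution, the lower its entropy

Entropies:
  H(A) = 0.6322 bits
  H(B) = 2.0000 bits
  H(C) = 1.9674 bits

Ranking: B > C > A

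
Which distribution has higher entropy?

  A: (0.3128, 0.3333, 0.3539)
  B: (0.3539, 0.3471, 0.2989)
A

Both distributions are close to uniform, making this a harder comparison.

H(A) = 1.5831 bits
H(B) = 1.5810 bits

The distribution closer to uniform has higher entropy.
Answer: A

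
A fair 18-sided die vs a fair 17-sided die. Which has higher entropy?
18-sided die

Both are uniform distributions; for uniform over n outcomes, H = log₂(n). H(18-sided) = log₂(18) = 4.170 bits and H(17-sided) = log₂(17) = 4.087 bits. More outcomes in a uniform distribution means higher entropy.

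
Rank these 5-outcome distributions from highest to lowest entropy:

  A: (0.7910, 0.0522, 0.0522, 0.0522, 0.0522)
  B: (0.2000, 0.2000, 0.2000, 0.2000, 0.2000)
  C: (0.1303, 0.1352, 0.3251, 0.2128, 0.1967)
B > C > A

Key insight: Entropy is maximized by uniform distributions and minimized by concentrated distributions.

- Uniform distributions have maximum entropy log₂(5) = 2.3219 bits
- The more "peaked" or concentrated a distribution, the lower its entropy

Entropies:
  H(A) = 1.1576 bits
  H(B) = 2.3219 bits
  H(C) = 2.2368 bits

Ranking: B > C > A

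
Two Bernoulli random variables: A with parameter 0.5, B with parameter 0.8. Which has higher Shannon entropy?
A

For binary distributions, entropy is maximized at p=0.5 and decreases as p moves toward 0 or 1.

H(A) = H(0.5) = 1.0000 bits
H(B) = H(0.8) = 0.7219 bits

Distribution A (p=0.5) is closer to uniform (p=0.5), so it has higher entropy.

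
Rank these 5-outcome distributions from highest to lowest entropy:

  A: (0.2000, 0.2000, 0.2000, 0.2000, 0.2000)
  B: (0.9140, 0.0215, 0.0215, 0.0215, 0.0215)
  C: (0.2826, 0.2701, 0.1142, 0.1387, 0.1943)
A > C > B

Key insight: Entropy is maximized by uniform distributions and minimized by concentrated distributions.

- Uniform distributions have maximum entropy log₂(5) = 2.3219 bits
- The more "peaked" or concentrated a distribution, the lower its entropy

Entropies:
  H(A) = 2.3219 bits
  H(B) = 0.5950 bits
  H(C) = 2.2374 bits

Ranking: A > C > B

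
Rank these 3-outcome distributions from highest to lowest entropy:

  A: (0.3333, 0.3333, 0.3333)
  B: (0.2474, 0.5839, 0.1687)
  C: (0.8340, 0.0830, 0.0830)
A > B > C

Key insight: Entropy is maximized by uniform distributions and minimized by concentrated distributions.

- Uniform distributions have maximum entropy log₂(3) = 1.5850 bits
- The more "peaked" or concentrated a distribution, the lower its entropy

Entropies:
  H(A) = 1.5850 bits
  H(B) = 1.3848 bits
  H(C) = 0.8145 bits

Ranking: A > B > C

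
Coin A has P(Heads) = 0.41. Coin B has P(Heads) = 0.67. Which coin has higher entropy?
A

For binary distributions, entropy is maximized at p=0.5 and decreases as p moves toward 0 or 1.

H(A) = H(0.41) = 0.9765 bits
H(B) = H(0.67) = 0.9149 bits

Distribution A (p=0.41) is closer to uniform (p=0.5), so it has higher entropy.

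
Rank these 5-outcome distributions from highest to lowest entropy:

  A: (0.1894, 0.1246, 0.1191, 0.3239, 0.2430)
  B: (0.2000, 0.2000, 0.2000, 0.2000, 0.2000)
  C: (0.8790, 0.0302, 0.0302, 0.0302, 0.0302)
B > A > C

Key insight: Entropy is maximized by uniform distributions and minimized by concentrated distributions.

- Uniform distributions have maximum entropy log₂(5) = 2.3219 bits
- The more "peaked" or concentrated a distribution, the lower its entropy

Entropies:
  H(A) = 2.2174 bits
  H(B) = 2.3219 bits
  H(C) = 0.7742 bits

Ranking: B > A > C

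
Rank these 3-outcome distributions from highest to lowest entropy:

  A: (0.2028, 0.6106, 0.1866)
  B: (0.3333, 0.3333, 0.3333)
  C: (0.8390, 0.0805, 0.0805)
B > A > C

Key insight: Entropy is maximized by uniform distributions and minimized by concentrated distributions.

- Uniform distributions have maximum entropy log₂(3) = 1.5850 bits
- The more "peaked" or concentrated a distribution, the lower its entropy

Entropies:
  H(A) = 1.3533 bits
  H(B) = 1.5850 bits
  H(C) = 0.7977 bits

Ranking: B > A > C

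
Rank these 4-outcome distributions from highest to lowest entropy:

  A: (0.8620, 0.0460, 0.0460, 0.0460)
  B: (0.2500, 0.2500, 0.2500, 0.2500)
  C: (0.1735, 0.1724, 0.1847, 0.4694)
B > C > A

Key insight: Entropy is maximized by uniform distributions and minimized by concentrated distributions.

- Uniform distributions have maximum entropy log₂(4) = 2.0000 bits
- The more "peaked" or concentrated a distribution, the lower its entropy

Entropies:
  H(A) = 0.7977 bits
  H(B) = 2.0000 bits
  H(C) = 1.8379 bits

Ranking: B > C > A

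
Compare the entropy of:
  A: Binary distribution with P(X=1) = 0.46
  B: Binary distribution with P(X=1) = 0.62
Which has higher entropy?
A

For binary distributions, entropy is maximized at p=0.5 and decreases as p moves toward 0 or 1.

H(A) = H(0.46) = 0.9954 bits
H(B) = H(0.62) = 0.9580 bits

Distribution A (p=0.46) is closer to uniform (p=0.5), so it has higher entropy.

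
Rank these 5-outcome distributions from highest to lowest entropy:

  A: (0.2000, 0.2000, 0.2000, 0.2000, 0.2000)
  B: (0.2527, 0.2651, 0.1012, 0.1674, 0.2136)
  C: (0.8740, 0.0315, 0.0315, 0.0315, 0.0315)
A > B > C

Key insight: Entropy is maximized by uniform distributions and minimized by concentrated distributions.

- Uniform distributions have maximum entropy log₂(5) = 2.3219 bits
- The more "peaked" or concentrated a distribution, the lower its entropy

Entropies:
  H(A) = 2.3219 bits
  H(B) = 2.2511 bits
  H(C) = 0.7984 bits

Ranking: A > B > C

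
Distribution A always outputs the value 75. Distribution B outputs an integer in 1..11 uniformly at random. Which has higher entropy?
B

A is deterministic, so H(A) = 0. B is uniform over 11 outcomes, so H(B) = log₂(11) = 3.459 bits. Any distribution with genuine randomness has higher entropy than a deterministic one.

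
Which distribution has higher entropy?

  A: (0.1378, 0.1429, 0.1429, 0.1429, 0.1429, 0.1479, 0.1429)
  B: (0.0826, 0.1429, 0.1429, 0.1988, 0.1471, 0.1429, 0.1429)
A

Both distributions are close to uniform, making this a harder comparison.

H(A) = 2.8071 bits
H(B) = 2.7715 bits

The distribution closer to uniform has higher entropy.
Answer: A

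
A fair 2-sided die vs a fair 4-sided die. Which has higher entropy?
4-sided die

Both are uniform distributions; for uniform over n outcomes, H = log₂(n). H(2-sided) = log₂(2) = 1.000 bits and H(4-sided) = log₂(4) = 2.000 bits. More outcomes in a uniform distribution means higher entropy.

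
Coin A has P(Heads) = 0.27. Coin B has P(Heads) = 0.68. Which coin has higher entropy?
B

For binary distributions, entropy is maximized at p=0.5 and decreases as p moves toward 0 or 1.

H(A) = H(0.27) = 0.8415 bits
H(B) = H(0.68) = 0.9044 bits

Distribution B (p=0.68) is closer to uniform (p=0.5), so it has higher entropy.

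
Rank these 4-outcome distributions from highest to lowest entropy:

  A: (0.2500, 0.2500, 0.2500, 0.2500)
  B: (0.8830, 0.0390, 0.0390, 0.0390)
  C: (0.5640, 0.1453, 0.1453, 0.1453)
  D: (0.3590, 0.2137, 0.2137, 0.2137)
A > D > C > B

Key insight: Entropy is maximized by uniform distributions and minimized by concentrated distributions.

Entropies:
  H(A) = 2.0000 bits
  H(B) = 0.7061 bits
  H(C) = 1.6792 bits
  H(D) = 1.9578 bits

Ranking: A > D > C > B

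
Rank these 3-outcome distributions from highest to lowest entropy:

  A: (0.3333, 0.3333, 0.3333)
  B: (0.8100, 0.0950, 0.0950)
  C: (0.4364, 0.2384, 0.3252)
A > C > B

Key insight: Entropy is maximized by uniform distributions and minimized by concentrated distributions.

- Uniform distributions have maximum entropy log₂(3) = 1.5850 bits
- The more "peaked" or concentrated a distribution, the lower its entropy

Entropies:
  H(A) = 1.5850 bits
  H(B) = 0.8915 bits
  H(C) = 1.5422 bits

Ranking: A > C > B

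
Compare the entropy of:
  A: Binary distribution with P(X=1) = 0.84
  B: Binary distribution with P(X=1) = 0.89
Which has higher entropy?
A

For binary distributions, entropy is maximized at p=0.5 and decreases as p moves toward 0 or 1.

H(A) = H(0.84) = 0.6343 bits
H(B) = H(0.89) = 0.4999 bits

Distribution A (p=0.84) is closer to uniform (p=0.5), so it has higher entropy.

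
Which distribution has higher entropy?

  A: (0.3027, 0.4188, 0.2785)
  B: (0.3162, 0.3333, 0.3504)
B

Both distributions are close to uniform, making this a harder comparison.

H(A) = 1.5614 bits
H(B) = 1.5837 bits

The distribution closer to uniform has higher entropy.
Answer: B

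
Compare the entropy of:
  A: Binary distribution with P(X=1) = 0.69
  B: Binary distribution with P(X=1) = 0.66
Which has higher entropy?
B

For binary distributions, entropy is maximized at p=0.5 and decreases as p moves toward 0 or 1.

H(A) = H(0.69) = 0.8932 bits
H(B) = H(0.66) = 0.9248 bits

Distribution B (p=0.66) is closer to uniform (p=0.5), so it has higher entropy.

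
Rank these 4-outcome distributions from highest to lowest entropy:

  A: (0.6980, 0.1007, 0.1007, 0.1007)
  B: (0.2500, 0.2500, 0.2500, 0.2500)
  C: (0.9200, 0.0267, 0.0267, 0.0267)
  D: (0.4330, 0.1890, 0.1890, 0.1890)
B > D > A > C

Key insight: Entropy is maximized by uniform distributions and minimized by concentrated distributions.

Entropies:
  H(A) = 1.3624 bits
  H(B) = 2.0000 bits
  H(C) = 0.5290 bits
  H(D) = 1.8857 bits

Ranking: B > D > A > C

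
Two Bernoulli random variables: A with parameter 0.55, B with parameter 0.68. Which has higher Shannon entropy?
A

For binary distributions, entropy is maximized at p=0.5 and decreases as p moves toward 0 or 1.

H(A) = H(0.55) = 0.9928 bits
H(B) = H(0.68) = 0.9044 bits

Distribution A (p=0.55) is closer to uniform (p=0.5), so it has higher entropy.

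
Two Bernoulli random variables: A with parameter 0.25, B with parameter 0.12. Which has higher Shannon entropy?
A

For binary distributions, entropy is maximized at p=0.5 and decreases as p moves toward 0 or 1.

H(A) = H(0.25) = 0.8113 bits
H(B) = H(0.12) = 0.5294 bits

Distribution A (p=0.25) is closer to uniform (p=0.5), so it has higher entropy.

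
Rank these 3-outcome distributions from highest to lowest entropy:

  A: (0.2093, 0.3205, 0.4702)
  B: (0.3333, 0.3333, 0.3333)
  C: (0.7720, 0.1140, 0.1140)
B > A > C

Key insight: Entropy is maximized by uniform distributions and minimized by concentrated distributions.

- Uniform distributions have maximum entropy log₂(3) = 1.5850 bits
- The more "peaked" or concentrated a distribution, the lower its entropy

Entropies:
  H(A) = 1.5102 bits
  H(B) = 1.5850 bits
  H(C) = 1.0025 bits

Ranking: B > A > C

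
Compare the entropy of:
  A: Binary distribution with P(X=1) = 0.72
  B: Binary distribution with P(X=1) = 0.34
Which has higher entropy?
B

For binary distributions, entropy is maximized at p=0.5 and decreases as p moves toward 0 or 1.

H(A) = H(0.72) = 0.8555 bits
H(B) = H(0.34) = 0.9248 bits

Distribution B (p=0.34) is closer to uniform (p=0.5), so it has higher entropy.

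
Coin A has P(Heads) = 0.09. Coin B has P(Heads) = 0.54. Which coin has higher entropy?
B

For binary distributions, entropy is maximized at p=0.5 and decreases as p moves toward 0 or 1.

H(A) = H(0.09) = 0.4365 bits
H(B) = H(0.54) = 0.9954 bits

Distribution B (p=0.54) is closer to uniform (p=0.5), so it has higher entropy.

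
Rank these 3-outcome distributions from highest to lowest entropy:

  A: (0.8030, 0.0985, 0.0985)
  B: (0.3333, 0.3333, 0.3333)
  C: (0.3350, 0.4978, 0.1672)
B > C > A

Key insight: Entropy is maximized by uniform distributions and minimized by concentrated distributions.

- Uniform distributions have maximum entropy log₂(3) = 1.5850 bits
- The more "peaked" or concentrated a distribution, the lower its entropy

Entropies:
  H(A) = 0.9129 bits
  H(B) = 1.5850 bits
  H(C) = 1.4610 bits

Ranking: B > C > A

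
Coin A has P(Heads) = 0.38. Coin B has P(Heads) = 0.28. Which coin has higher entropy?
A

For binary distributions, entropy is maximized at p=0.5 and decreases as p moves toward 0 or 1.

H(A) = H(0.38) = 0.9580 bits
H(B) = H(0.28) = 0.8555 bits

Distribution A (p=0.38) is closer to uniform (p=0.5), so it has higher entropy.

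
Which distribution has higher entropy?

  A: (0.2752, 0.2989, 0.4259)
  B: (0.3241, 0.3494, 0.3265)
B

Both distributions are close to uniform, making this a harder comparison.

H(A) = 1.5575 bits
H(B) = 1.5841 bits

The distribution closer to uniform has higher entropy.
Answer: B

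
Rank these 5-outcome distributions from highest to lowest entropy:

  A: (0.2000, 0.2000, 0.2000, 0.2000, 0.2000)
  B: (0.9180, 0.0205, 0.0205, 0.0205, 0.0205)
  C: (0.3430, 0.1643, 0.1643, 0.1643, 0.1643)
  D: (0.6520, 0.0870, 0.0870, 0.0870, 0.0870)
A > C > D > B

Key insight: Entropy is maximized by uniform distributions and minimized by concentrated distributions.

Entropies:
  H(A) = 2.3219 bits
  H(B) = 0.5732 bits
  H(C) = 2.2417 bits
  H(D) = 1.6283 bits

Ranking: A > C > D > B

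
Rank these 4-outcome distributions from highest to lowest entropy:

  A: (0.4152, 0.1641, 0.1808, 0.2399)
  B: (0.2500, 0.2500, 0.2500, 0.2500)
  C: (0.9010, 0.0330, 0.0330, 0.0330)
B > A > C

Key insight: Entropy is maximized by uniform distributions and minimized by concentrated distributions.

- Uniform distributions have maximum entropy log₂(4) = 2.0000 bits
- The more "peaked" or concentrated a distribution, the lower its entropy

Entropies:
  H(A) = 1.8946 bits
  H(B) = 2.0000 bits
  H(C) = 0.6227 bits

Ranking: B > A > C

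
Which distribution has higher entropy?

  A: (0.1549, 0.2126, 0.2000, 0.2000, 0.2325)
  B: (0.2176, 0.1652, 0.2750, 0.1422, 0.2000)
A

Both distributions are close to uniform, making this a harder comparison.

H(A) = 2.3098 bits
H(B) = 2.2847 bits

The distribution closer to uniform has higher entropy.
Answer: A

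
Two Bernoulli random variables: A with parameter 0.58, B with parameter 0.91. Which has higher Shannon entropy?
A

For binary distributions, entropy is maximized at p=0.5 and decreases as p moves toward 0 or 1.

H(A) = H(0.58) = 0.9815 bits
H(B) = H(0.91) = 0.4365 bits

Distribution A (p=0.58) is closer to uniform (p=0.5), so it has higher entropy.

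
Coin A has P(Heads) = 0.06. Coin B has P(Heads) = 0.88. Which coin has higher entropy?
B

For binary distributions, entropy is maximized at p=0.5 and decreases as p moves toward 0 or 1.

H(A) = H(0.06) = 0.3274 bits
H(B) = H(0.88) = 0.5294 bits

Distribution B (p=0.88) is closer to uniform (p=0.5), so it has higher entropy.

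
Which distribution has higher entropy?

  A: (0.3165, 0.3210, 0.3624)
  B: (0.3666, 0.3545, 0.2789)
A

Both distributions are close to uniform, making this a harder comparison.

H(A) = 1.5822 bits
H(B) = 1.5749 bits

The distribution closer to uniform has higher entropy.
Answer: A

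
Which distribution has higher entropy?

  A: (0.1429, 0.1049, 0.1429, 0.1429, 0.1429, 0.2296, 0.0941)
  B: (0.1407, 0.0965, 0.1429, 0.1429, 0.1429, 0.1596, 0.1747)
B

Both distributions are close to uniform, making this a harder comparison.

H(A) = 2.7537 bits
H(B) = 2.7889 bits

The distribution closer to uniform has higher entropy.
Answer: B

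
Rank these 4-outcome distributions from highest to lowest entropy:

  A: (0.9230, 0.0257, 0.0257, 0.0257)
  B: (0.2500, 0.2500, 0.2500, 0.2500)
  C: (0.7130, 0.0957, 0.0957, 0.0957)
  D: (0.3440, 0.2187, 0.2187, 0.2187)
B > D > C > A

Key insight: Entropy is maximized by uniform distributions and minimized by concentrated distributions.

Entropies:
  H(A) = 0.5136 bits
  H(B) = 2.0000 bits
  H(C) = 1.3197 bits
  H(D) = 1.9683 bits

Ranking: B > D > C > A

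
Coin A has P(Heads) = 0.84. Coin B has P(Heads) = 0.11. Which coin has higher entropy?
A

For binary distributions, entropy is maximized at p=0.5 and decreases as p moves toward 0 or 1.

H(A) = H(0.84) = 0.6343 bits
H(B) = H(0.11) = 0.4999 bits

Distribution A (p=0.84) is closer to uniform (p=0.5), so it has higher entropy.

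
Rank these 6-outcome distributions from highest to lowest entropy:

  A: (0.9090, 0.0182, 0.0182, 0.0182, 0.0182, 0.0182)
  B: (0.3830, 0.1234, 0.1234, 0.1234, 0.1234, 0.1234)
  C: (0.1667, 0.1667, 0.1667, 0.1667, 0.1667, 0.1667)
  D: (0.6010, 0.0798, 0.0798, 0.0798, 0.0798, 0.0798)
C > B > D > A

Key insight: Entropy is maximized by uniform distributions and minimized by concentrated distributions.

Entropies:
  H(A) = 0.6511 bits
  H(B) = 2.3928 bits
  H(C) = 2.5850 bits
  H(D) = 1.8968 bits

Ranking: C > B > D > A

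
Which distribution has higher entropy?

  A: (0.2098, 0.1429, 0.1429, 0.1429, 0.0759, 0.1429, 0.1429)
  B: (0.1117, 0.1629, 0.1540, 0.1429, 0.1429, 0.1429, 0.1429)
B

Both distributions are close to uniform, making this a harder comparison.

H(A) = 2.7602 bits
H(B) = 2.7995 bits

The distribution closer to uniform has higher entropy.
Answer: B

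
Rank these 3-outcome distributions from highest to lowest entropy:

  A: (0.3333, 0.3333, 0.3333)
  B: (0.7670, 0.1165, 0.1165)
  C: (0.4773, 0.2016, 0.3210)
A > C > B

Key insight: Entropy is maximized by uniform distributions and minimized by concentrated distributions.

- Uniform distributions have maximum entropy log₂(3) = 1.5850 bits
- The more "peaked" or concentrated a distribution, the lower its entropy

Entropies:
  H(A) = 1.5850 bits
  H(B) = 1.0162 bits
  H(C) = 1.5014 bits

Ranking: A > C > B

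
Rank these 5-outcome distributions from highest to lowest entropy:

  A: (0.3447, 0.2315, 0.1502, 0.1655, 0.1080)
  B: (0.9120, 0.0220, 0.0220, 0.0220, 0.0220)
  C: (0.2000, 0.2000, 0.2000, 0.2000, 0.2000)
C > A > B

Key insight: Entropy is maximized by uniform distributions and minimized by concentrated distributions.

- Uniform distributions have maximum entropy log₂(5) = 2.3219 bits
- The more "peaked" or concentrated a distribution, the lower its entropy

Entropies:
  H(A) = 2.2055 bits
  H(B) = 0.6058 bits
  H(C) = 2.3219 bits

Ranking: C > A > B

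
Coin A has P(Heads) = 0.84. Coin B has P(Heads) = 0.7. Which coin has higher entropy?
B

For binary distributions, entropy is maximized at p=0.5 and decreases as p moves toward 0 or 1.

H(A) = H(0.84) = 0.6343 bits
H(B) = H(0.7) = 0.8813 bits

Distribution B (p=0.7) is closer to uniform (p=0.5), so it has higher entropy.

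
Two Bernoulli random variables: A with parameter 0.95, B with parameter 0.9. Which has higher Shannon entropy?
B

For binary distributions, entropy is maximized at p=0.5 and decreases as p moves toward 0 or 1.

H(A) = H(0.95) = 0.2864 bits
H(B) = H(0.9) = 0.4690 bits

Distribution B (p=0.9) is closer to uniform (p=0.5), so it has higher entropy.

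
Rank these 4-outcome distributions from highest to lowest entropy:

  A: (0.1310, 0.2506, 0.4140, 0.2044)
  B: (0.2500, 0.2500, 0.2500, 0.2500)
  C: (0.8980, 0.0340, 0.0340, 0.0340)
B > A > C

Key insight: Entropy is maximized by uniform distributions and minimized by concentrated distributions.

- Uniform distributions have maximum entropy log₂(4) = 2.0000 bits
- The more "peaked" or concentrated a distribution, the lower its entropy

Entropies:
  H(A) = 1.8793 bits
  H(B) = 2.0000 bits
  H(C) = 0.6370 bits

Ranking: B > A > C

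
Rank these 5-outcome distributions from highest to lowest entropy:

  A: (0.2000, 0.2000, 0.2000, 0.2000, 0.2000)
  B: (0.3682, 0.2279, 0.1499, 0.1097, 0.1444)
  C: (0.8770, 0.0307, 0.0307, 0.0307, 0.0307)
A > B > C

Key insight: Entropy is maximized by uniform distributions and minimized by concentrated distributions.

- Uniform distributions have maximum entropy log₂(5) = 2.3219 bits
- The more "peaked" or concentrated a distribution, the lower its entropy

Entropies:
  H(A) = 2.3219 bits
  H(B) = 2.1802 bits
  H(C) = 0.7839 bits

Ranking: A > B > C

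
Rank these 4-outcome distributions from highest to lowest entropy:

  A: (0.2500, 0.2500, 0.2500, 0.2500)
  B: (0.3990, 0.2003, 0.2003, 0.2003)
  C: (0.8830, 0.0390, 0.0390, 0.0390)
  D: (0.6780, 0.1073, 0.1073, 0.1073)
A > B > D > C

Key insight: Entropy is maximized by uniform distributions and minimized by concentrated distributions.

Entropies:
  H(A) = 2.0000 bits
  H(B) = 1.9229 bits
  H(C) = 0.7061 bits
  H(D) = 1.4169 bits

Ranking: A > B > D > C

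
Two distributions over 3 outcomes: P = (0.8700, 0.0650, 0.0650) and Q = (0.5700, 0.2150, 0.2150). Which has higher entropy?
Q

P is highly concentrated on one outcome (87%), making it nearly deterministic. Q spreads its mass more evenly (max 57%). The more spread-out distribution has higher entropy: H(P) ≈ 0.687 bits, H(Q) ≈ 1.416 bits.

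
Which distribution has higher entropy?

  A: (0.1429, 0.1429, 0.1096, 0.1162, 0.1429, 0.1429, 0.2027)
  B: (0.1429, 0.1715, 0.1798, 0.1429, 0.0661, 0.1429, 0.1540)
A

Both distributions are close to uniform, making this a harder comparison.

H(A) = 2.7815 bits
H(B) = 2.7593 bits

The distribution closer to uniform has higher entropy.
Answer: A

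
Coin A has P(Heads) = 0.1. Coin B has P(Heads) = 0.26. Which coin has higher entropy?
B

For binary distributions, entropy is maximized at p=0.5 and decreases as p moves toward 0 or 1.

H(A) = H(0.1) = 0.4690 bits
H(B) = H(0.26) = 0.8267 bits

Distribution B (p=0.26) is closer to uniform (p=0.5), so it has higher entropy.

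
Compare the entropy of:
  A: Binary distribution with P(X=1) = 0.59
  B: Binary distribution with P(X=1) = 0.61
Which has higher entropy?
A

For binary distributions, entropy is maximized at p=0.5 and decreases as p moves toward 0 or 1.

H(A) = H(0.59) = 0.9765 bits
H(B) = H(0.61) = 0.9648 bits

Distribution A (p=0.59) is closer to uniform (p=0.5), so it has higher entropy.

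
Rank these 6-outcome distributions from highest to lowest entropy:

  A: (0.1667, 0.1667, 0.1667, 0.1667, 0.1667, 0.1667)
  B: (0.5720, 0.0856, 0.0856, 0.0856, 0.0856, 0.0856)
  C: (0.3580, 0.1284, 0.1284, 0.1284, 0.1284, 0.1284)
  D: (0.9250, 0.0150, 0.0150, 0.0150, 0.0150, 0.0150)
A > C > B > D

Key insight: Entropy is maximized by uniform distributions and minimized by concentrated distributions.

Entropies:
  H(A) = 2.5850 bits
  H(B) = 1.9788 bits
  H(C) = 2.4317 bits
  H(D) = 0.5585 bits

Ranking: A > C > B > D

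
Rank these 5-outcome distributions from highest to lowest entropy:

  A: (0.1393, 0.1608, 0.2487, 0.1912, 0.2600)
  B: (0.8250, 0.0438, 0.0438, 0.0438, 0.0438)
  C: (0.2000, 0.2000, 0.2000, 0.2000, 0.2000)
C > A > B

Key insight: Entropy is maximized by uniform distributions and minimized by concentrated distributions.

- Uniform distributions have maximum entropy log₂(5) = 2.3219 bits
- The more "peaked" or concentrated a distribution, the lower its entropy

Entropies:
  H(A) = 2.2811 bits
  H(B) = 1.0190 bits
  H(C) = 2.3219 bits

Ranking: C > A > B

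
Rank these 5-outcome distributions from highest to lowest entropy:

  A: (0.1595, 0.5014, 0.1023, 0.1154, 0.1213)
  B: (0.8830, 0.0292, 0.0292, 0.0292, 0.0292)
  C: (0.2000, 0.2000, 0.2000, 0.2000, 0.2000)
C > A > B

Key insight: Entropy is maximized by uniform distributions and minimized by concentrated distributions.

- Uniform distributions have maximum entropy log₂(5) = 2.3219 bits
- The more "peaked" or concentrated a distribution, the lower its entropy

Entropies:
  H(A) = 1.9870 bits
  H(B) = 0.7547 bits
  H(C) = 2.3219 bits

Ranking: C > A > B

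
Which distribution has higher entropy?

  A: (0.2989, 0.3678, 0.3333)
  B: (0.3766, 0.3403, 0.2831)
A

Both distributions are close to uniform, making this a harder comparison.

H(A) = 1.5798 bits
H(B) = 1.5752 bits

The distribution closer to uniform has higher entropy.
Answer: A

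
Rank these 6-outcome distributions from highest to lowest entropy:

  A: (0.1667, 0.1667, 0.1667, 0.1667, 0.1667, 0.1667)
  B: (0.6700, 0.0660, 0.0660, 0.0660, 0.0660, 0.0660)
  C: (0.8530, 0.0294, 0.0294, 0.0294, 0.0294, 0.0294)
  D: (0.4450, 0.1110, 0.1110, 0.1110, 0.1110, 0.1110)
A > D > B > C

Key insight: Entropy is maximized by uniform distributions and minimized by concentrated distributions.

Entropies:
  H(A) = 2.5850 bits
  H(B) = 1.6812 bits
  H(C) = 0.9436 bits
  H(D) = 2.2799 bits

Ranking: A > D > B > C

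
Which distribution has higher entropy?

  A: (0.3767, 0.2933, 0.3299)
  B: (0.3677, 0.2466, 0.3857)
A

Both distributions are close to uniform, making this a harder comparison.

H(A) = 1.5774 bits
H(B) = 1.5590 bits

The distribution closer to uniform has higher entropy.
Answer: A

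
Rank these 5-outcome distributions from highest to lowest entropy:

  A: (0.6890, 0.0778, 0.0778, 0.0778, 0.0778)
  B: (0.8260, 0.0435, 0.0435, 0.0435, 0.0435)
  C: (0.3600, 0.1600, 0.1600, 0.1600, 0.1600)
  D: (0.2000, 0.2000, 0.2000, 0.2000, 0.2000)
D > C > A > B

Key insight: Entropy is maximized by uniform distributions and minimized by concentrated distributions.

Entropies:
  H(A) = 1.5163 bits
  H(B) = 1.0148 bits
  H(C) = 2.2227 bits
  H(D) = 2.3219 bits

Ranking: D > C > A > B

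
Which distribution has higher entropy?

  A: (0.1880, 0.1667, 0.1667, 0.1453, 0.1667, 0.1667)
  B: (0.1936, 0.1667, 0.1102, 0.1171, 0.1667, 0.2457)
A

Both distributions are close to uniform, making this a harder comparison.

H(A) = 2.5810 bits
H(B) = 2.5308 bits

The distribution closer to uniform has higher entropy.
Answer: A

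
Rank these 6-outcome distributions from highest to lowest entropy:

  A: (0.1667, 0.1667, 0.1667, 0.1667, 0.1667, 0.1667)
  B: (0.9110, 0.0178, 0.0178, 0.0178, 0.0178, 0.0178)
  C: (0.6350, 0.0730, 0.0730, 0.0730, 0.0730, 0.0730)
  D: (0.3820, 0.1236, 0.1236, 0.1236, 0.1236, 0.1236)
A > D > C > B

Key insight: Entropy is maximized by uniform distributions and minimized by concentrated distributions.

Entropies:
  H(A) = 2.5850 bits
  H(B) = 0.6398 bits
  H(C) = 1.7943 bits
  H(D) = 2.3944 bits

Ranking: A > D > C > B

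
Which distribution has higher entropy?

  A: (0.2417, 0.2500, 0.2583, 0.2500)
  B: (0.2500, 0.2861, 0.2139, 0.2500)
A

Both distributions are close to uniform, making this a harder comparison.

H(A) = 1.9996 bits
H(B) = 1.9925 bits

The distribution closer to uniform has higher entropy.
Answer: A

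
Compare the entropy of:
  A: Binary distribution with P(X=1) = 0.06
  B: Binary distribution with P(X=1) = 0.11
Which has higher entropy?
B

For binary distributions, entropy is maximized at p=0.5 and decreases as p moves toward 0 or 1.

H(A) = H(0.06) = 0.3274 bits
H(B) = H(0.11) = 0.4999 bits

Distribution B (p=0.11) is closer to uniform (p=0.5), so it has higher entropy.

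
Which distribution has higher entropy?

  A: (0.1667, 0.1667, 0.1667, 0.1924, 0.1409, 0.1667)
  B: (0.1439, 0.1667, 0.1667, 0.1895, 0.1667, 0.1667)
B

Both distributions are close to uniform, making this a harder comparison.

H(A) = 2.5792 bits
H(B) = 2.5804 bits

The distribution closer to uniform has higher entropy.
Answer: B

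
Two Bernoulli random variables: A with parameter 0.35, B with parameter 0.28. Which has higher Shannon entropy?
A

For binary distributions, entropy is maximized at p=0.5 and decreases as p moves toward 0 or 1.

H(A) = H(0.35) = 0.9341 bits
H(B) = H(0.28) = 0.8555 bits

Distribution A (p=0.35) is closer to uniform (p=0.5), so it has higher entropy.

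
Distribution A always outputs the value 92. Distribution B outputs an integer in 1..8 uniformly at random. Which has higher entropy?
B

A is deterministic, so H(A) = 0. B is uniform over 8 outcomes, so H(B) = log₂(8) = 3.000 bits. Any distribution with genuine randomness has higher entropy than a deterministic one.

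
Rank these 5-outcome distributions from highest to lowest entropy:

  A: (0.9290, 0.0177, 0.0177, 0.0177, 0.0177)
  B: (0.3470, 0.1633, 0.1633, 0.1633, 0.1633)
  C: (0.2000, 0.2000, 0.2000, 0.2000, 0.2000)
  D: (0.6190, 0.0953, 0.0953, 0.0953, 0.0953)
C > B > D > A

Key insight: Entropy is maximized by uniform distributions and minimized by concentrated distributions.

Entropies:
  H(A) = 0.5116 bits
  H(B) = 2.2374 bits
  H(C) = 2.3219 bits
  H(D) = 1.7207 bits

Ranking: C > B > D > A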